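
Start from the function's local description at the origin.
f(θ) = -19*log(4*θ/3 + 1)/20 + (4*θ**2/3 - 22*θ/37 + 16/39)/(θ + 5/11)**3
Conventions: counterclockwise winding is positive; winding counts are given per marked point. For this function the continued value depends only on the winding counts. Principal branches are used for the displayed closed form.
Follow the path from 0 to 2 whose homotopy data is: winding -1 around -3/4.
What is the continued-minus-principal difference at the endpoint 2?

The rational part is single-valued and drops out of the difference; each branch term changes only by its own monodromy.
(-19/20)*log(1 - θ/(-3/4)): each positive loop around -3/4 adds 2*pi*i to the log, so winding -1 contributes (-19/20)*(-1)*2*pi*i = (19/10)*pi*i.
Summing the contributions at θ = 2 gives (19/10)*pi*i.

Continued minus principal equals (19/10)*pi*i.


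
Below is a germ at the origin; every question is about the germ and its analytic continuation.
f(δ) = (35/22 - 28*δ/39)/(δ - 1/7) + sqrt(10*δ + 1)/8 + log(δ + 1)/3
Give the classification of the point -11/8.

Denominator factors: δ - 1/7 = -85/56 at δ = -11/8 — none vanishes.
Branch term sqrt(1 - δ/(-1/10)): argument at -11/8 is -51/4, nonzero, so -11/8 is not its branch point (a point on a principal cut is still regular for the continued germ).
Branch term log(1 - δ/(-1)): argument at -11/8 is -3/8, nonzero, so -11/8 is not its branch point (a point on a principal cut is still regular for the continued germ).
So the germ continues analytically to -11/8.

The point is a regular point.


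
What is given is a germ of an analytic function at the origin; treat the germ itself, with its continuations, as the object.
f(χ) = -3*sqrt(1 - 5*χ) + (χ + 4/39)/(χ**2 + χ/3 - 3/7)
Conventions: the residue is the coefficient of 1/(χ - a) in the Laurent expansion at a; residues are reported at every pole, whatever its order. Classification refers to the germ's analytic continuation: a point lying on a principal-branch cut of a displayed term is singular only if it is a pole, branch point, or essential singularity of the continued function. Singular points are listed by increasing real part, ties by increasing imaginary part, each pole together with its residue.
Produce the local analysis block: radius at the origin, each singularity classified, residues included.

Denominator factor (χ**2 + χ/3 - 3/7): discriminant 115/63, real irrational roots -1/6 + (1/42)*sqrt(805) and -1/6 - (1/42)*sqrt(805); poles of order 1, moduli -1/6 + (1/42)*sqrt(805) and 1/6 + (1/42)*sqrt(805).
Branch term (-3)*sqrt(1 - χ/(1/5)): its argument vanishes at χ = 1/5, a square-root branch point, modulus 1/5.
The radius of convergence is the smallest modulus among the singular points: 1/5.
The branch term is analytic at -1/6 - (1/42)*sqrt(805) and contributes nothing to the residue; only the rational part matters.
The factor χ**2 + χ/3 - 3/7 splits as (χ - a)(χ - a') with a = -1/6 - (1/42)*sqrt(805), a' = -1/6 + (1/42)*sqrt(805). At the order-1 pole a set g(χ) = (χ - a)*(rational part) = [χ + 4/39] / (χ - a').
Simple pole: residue = g(a) at a = -1/6 - (1/42)*sqrt(805), which is 1/2 + (1/598)*sqrt(805).
The branch term is analytic at -1/6 + (1/42)*sqrt(805) and contributes nothing to the residue; only the rational part matters.
The factor χ**2 + χ/3 - 3/7 splits as (χ - a)(χ - a') with a = -1/6 + (1/42)*sqrt(805), a' = -1/6 - (1/42)*sqrt(805). At the order-1 pole a set g(χ) = (χ - a)*(rational part) = [χ + 4/39] / (χ - a').
Simple pole: residue = g(a) at a = -1/6 + (1/42)*sqrt(805), which is 1/2 - (1/598)*sqrt(805).
List the singular points by increasing real part (a conjugate pair: the negative imaginary part first).

Radius of convergence at 0: 1/5.
At -1/6 - (1/42)*sqrt(805): a pole of order 1; residue 1/2 + (1/598)*sqrt(805).
At 1/5: an algebraic (square-root) branch point.
At -1/6 + (1/42)*sqrt(805): a pole of order 1; residue 1/2 - (1/598)*sqrt(805).


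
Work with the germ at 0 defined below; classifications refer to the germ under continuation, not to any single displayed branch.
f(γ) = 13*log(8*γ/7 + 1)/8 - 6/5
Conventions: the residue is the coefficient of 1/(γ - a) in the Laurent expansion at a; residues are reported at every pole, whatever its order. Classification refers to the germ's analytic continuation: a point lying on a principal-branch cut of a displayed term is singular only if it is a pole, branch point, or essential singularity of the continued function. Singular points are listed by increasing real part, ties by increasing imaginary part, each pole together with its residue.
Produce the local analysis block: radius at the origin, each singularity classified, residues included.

Branch term (13/8)*log(1 - γ/(-7/8)): its argument vanishes at γ = -7/8, a logarithmic branch point, modulus 7/8.
The radius of convergence is the smallest modulus among the singular points: 7/8.

Radius of convergence at 0: 7/8.
At -7/8: a logarithmic branch point.


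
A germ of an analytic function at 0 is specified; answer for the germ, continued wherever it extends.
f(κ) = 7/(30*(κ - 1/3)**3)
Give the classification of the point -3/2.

Denominator factors: κ - 1/3 = -11/6 at κ = -3/2 — none vanishes.
So the germ continues analytically to -3/2.

The point is a regular point.


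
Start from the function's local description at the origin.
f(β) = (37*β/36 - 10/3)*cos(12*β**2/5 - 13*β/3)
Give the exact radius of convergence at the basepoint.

The factor cos(12*β**2/5 - 13*β/3) is entire and contributes no finite singular point.
The polynomial part has no poles.
No finite singular points: the Taylor series at 0 converges everywhere.

The radius of convergence is infinite.


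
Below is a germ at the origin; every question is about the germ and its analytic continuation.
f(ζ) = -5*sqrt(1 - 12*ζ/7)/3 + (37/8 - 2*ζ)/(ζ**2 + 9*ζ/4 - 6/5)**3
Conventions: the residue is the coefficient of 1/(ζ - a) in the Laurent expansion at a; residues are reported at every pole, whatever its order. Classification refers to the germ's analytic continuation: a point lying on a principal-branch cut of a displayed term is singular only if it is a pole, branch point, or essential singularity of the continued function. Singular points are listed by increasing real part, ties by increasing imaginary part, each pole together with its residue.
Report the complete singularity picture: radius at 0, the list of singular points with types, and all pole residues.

Radius of convergence at 0: -9/8 + (1/40)*sqrt(3945).
At -9/8 - (1/40)*sqrt(3945): a pole of order 3; residue -(352000/163723023)*sqrt(3945).
At -9/8 + (1/40)*sqrt(3945): a pole of order 3; residue (352000/163723023)*sqrt(3945).
At 7/12: an algebraic (square-root) branch point.

Denominator factor (ζ**2 + 9*ζ/4 - 6/5)^3: discriminant 789/80, real irrational roots -9/8 + (1/40)*sqrt(3945) and -9/8 - (1/40)*sqrt(3945); poles of order 3, moduli -9/8 + (1/40)*sqrt(3945) and 9/8 + (1/40)*sqrt(3945).
Branch term (-5/3)*sqrt(1 - ζ/(7/12)): its argument vanishes at ζ = 7/12, a square-root branch point, modulus 7/12.
The radius of convergence is the smallest modulus among the singular points: -9/8 + (1/40)*sqrt(3945).
The branch term is analytic at -9/8 - (1/40)*sqrt(3945) and contributes nothing to the residue; only the rational part matters.
The factor ζ**2 + 9*ζ/4 - 6/5 splits as (ζ - a)(ζ - a') with a = -9/8 - (1/40)*sqrt(3945), a' = -9/8 + (1/40)*sqrt(3945). At the order-3 pole a set g(ζ) = (ζ - a)^3*(rational part) = [37/8 - 2*ζ] / (ζ - a')^3.
Order-3 pole: residue = g''(a)/2; g''(-9/8 - (1/40)*sqrt(3945)) = -(704000/163723023)*sqrt(3945), so the residue is -(352000/163723023)*sqrt(3945).
The branch term is analytic at -9/8 + (1/40)*sqrt(3945) and contributes nothing to the residue; only the rational part matters.
The factor ζ**2 + 9*ζ/4 - 6/5 splits as (ζ - a)(ζ - a') with a = -9/8 + (1/40)*sqrt(3945), a' = -9/8 - (1/40)*sqrt(3945). At the order-3 pole a set g(ζ) = (ζ - a)^3*(rational part) = [37/8 - 2*ζ] / (ζ - a')^3.
Order-3 pole: residue = g''(a)/2; g''(-9/8 + (1/40)*sqrt(3945)) = (704000/163723023)*sqrt(3945), so the residue is (352000/163723023)*sqrt(3945).
List the singular points by increasing real part (a conjugate pair: the negative imaginary part first).


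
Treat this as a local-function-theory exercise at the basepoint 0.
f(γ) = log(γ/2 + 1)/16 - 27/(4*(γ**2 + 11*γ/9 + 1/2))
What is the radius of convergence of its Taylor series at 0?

The radius of convergence is (1/2)*sqrt(2).

Denominator factor (γ**2 + 11*γ/9 + 1/2): discriminant -41/81, complex-conjugate roots (-11/18) + ((1/18)*sqrt(41))*i and (-11/18) - ((1/18)*sqrt(41))*i; poles of order 1, moduli (1/2)*sqrt(2) and (1/2)*sqrt(2).
Branch term (1/16)*log(1 - γ/(-2)): its argument vanishes at γ = -2, a logarithmic branch point, modulus 2.
The radius of convergence is the smallest modulus among the singular points: (1/2)*sqrt(2).


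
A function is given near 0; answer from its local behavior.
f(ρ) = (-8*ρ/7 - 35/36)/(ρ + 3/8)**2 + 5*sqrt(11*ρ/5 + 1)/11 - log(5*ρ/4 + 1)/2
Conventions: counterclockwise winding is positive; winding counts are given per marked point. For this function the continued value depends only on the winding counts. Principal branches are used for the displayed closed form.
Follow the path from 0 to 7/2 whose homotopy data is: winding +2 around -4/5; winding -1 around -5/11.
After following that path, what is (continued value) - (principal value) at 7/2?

The rational part is single-valued and drops out of the difference; each branch term changes only by its own monodromy.
(-1/2)*log(1 - ρ/(-4/5)): each positive loop around -4/5 adds 2*pi*i to the log, so winding +2 contributes (-1/2)*(2)*2*pi*i = -(2)*pi*i.
(5/11)*sqrt(1 - ρ/(-5/11)): winding -1 is odd, the square root flips sign, contributing -2*(5/11)*sqrt(1 - (7/2)/(-5/11)) = -2*(5/11)*sqrt(87/10) = -(1/11)*sqrt(870).
Summing the contributions at ρ = 7/2 gives (-(1/11)*sqrt(870)) - ((2)*pi)*i.

Continued minus principal equals (-(1/11)*sqrt(870)) - ((2)*pi)*i.


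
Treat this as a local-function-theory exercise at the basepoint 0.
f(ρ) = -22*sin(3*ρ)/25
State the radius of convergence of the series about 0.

The radius of convergence is infinite.

The factor -sin(3*ρ) is entire and contributes no finite singular point.
The polynomial part has no poles.
No finite singular points: the Taylor series at 0 converges everywhere.


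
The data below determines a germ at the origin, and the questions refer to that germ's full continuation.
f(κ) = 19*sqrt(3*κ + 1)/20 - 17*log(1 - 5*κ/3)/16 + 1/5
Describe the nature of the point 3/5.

The term (-17/16)*log(1 - κ/(3/5)) has argument 1 - 3/5/(3/5) = 0 at 3/5: a logarithmic (infinitely-sheeted) branch point; the remaining terms are analytic or single-valued there.

The point is a logarithmic branch point.


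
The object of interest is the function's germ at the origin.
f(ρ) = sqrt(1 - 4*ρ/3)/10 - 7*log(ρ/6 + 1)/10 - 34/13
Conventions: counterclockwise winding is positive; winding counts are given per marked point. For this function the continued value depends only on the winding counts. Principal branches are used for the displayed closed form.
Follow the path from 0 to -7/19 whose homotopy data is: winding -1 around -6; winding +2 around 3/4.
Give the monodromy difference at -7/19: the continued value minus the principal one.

The rational part is single-valued and drops out of the difference; each branch term changes only by its own monodromy.
(1/10)*sqrt(1 - ρ/(3/4)): winding +2 is even, the square root returns to the same sheet, contribution 0.
(-7/10)*log(1 - ρ/(-6)): each positive loop around -6 adds 2*pi*i to the log, so winding -1 contributes (-7/10)*(-1)*2*pi*i = (7/5)*pi*i.
Summing the contributions at ρ = -7/19 gives (7/5)*pi*i.

Continued minus principal equals (7/5)*pi*i.


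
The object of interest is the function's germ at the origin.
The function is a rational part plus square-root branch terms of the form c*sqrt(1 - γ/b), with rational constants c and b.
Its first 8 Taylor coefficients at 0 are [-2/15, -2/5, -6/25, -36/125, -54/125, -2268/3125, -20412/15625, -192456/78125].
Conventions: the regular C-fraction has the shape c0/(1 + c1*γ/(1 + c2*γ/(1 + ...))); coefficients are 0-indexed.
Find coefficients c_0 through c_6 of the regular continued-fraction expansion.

Taylor coefficients (read off): a_0 = -2/15, a_1 = -2/5, a_2 = -6/25, a_3 = -36/125, a_4 = -54/125, a_5 = -2268/3125, a_6 = -20412/15625.
c0 = a_0 = -2/15. Peel one level at a time: if S = 1 + c*γ/S' with S'(0) = 1, then c is the γ-coefficient of S and S' = c*γ/(S - 1).
S_1 = c0/f = 1 + (-3)*γ + (36/5)*γ^2 + ...; c1 = -3.
S_2 = c1*γ/(S_1 - 1) = 1 + (12/5)*γ + (-9/25)*γ^2 + ...; c2 = 12/5.
S_3 = c2*γ/(S_2 - 1) = 1 + (3/20)*γ + (81/400)*γ^2 + ...; c3 = 3/20.
S_4 = c3*γ/(S_3 - 1) = 1 + (-27/20)*γ + (-9/25)*γ^2 + ...; c4 = -27/20.
S_5 = c4*γ/(S_4 - 1) = 1 + (-4/15)*γ + (-56/225)*γ^2 + ...; c5 = -4/15.
S_6 = c5*γ/(S_5 - 1) = 1 + (-14/15)*γ + ...; c6 = -14/15.

The regular C-fraction coefficients are [-2/15, -3, 12/5, 3/20, -27/20, -4/15, -14/15].


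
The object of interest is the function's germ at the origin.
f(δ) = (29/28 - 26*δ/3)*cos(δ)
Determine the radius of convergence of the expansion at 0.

The radius of convergence is infinite.

The factor cos(δ) is entire and contributes no finite singular point.
The polynomial part has no poles.
No finite singular points: the Taylor series at 0 converges everywhere.


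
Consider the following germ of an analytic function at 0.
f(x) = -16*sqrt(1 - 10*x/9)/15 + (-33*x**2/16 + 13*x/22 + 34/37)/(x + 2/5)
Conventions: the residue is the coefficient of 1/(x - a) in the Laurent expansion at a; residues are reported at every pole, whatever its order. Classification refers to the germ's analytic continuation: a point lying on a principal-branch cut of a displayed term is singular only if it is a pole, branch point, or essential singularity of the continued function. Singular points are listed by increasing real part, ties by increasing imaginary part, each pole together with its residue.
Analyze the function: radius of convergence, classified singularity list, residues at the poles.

Denominator factor (x + 2/5): pole of order 1 at -2/5, modulus 2/5.
Branch term (-16/15)*sqrt(1 - x/(9/10)): its argument vanishes at x = 9/10, a square-root branch point, modulus 9/10.
The radius of convergence is the smallest modulus among the singular points: 2/5.
The branch term is analytic at -2/5 and contributes nothing to the residue; only the rational part matters.
At the order-1 pole -2/5 set g(x) = (x - (-2/5))*(rational part) = -33*x**2/16 + 13*x/22 + 34/37.
Simple pole: residue = g(a) at a = -2/5, which is 14349/40700.
List the singular points by increasing real part (a conjugate pair: the negative imaginary part first).

Radius of convergence at 0: 2/5.
At -2/5: a pole of order 1; residue 14349/40700.
At 9/10: an algebraic (square-root) branch point.


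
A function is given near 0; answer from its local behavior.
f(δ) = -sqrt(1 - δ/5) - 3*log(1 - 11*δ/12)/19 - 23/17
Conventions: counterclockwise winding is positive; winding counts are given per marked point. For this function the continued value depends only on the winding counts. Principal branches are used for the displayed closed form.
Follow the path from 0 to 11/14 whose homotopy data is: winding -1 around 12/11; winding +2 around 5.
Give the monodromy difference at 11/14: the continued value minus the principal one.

Continued minus principal equals (6/19)*pi*i.

The rational part is single-valued and drops out of the difference; each branch term changes only by its own monodromy.
(-1)*sqrt(1 - δ/(5)): winding +2 is even, the square root returns to the same sheet, contribution 0.
(-3/19)*log(1 - δ/(12/11)): each positive loop around 12/11 adds 2*pi*i to the log, so winding -1 contributes (-3/19)*(-1)*2*pi*i = (6/19)*pi*i.
Summing the contributions at δ = 11/14 gives (6/19)*pi*i.


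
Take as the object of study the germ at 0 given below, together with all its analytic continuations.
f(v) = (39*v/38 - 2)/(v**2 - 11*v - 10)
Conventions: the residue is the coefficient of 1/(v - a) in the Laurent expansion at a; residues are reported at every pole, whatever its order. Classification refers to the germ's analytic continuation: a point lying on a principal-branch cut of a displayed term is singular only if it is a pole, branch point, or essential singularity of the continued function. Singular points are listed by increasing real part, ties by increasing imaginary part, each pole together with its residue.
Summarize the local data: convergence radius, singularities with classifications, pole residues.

Denominator factor (v**2 - 11*v - 10): discriminant 161, real irrational roots 11/2 + (1/2)*sqrt(161) and 11/2 - (1/2)*sqrt(161); poles of order 1, moduli 11/2 + (1/2)*sqrt(161) and -11/2 + (1/2)*sqrt(161).
The radius of convergence is the smallest modulus among the singular points: -11/2 + (1/2)*sqrt(161).
The factor v**2 - 11*v - 10 splits as (v - a)(v - a') with a = 11/2 - (1/2)*sqrt(161), a' = 11/2 + (1/2)*sqrt(161). At the order-1 pole a set g(v) = (v - a)*f(v) = [39*v/38 - 2] / (v - a').
Simple pole: residue = g(a) at a = 11/2 - (1/2)*sqrt(161), which is 39/76 - (277/12236)*sqrt(161).
The factor v**2 - 11*v - 10 splits as (v - a)(v - a') with a = 11/2 + (1/2)*sqrt(161), a' = 11/2 - (1/2)*sqrt(161). At the order-1 pole a set g(v) = (v - a)*f(v) = [39*v/38 - 2] / (v - a').
Simple pole: residue = g(a) at a = 11/2 + (1/2)*sqrt(161), which is 39/76 + (277/12236)*sqrt(161).
List the singular points by increasing real part (a conjugate pair: the negative imaginary part first).

Radius of convergence at 0: -11/2 + (1/2)*sqrt(161).
At 11/2 - (1/2)*sqrt(161): a pole of order 1; residue 39/76 - (277/12236)*sqrt(161).
At 11/2 + (1/2)*sqrt(161): a pole of order 1; residue 39/76 + (277/12236)*sqrt(161).


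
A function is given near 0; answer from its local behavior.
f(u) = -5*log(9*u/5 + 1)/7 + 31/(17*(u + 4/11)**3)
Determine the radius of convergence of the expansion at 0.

Denominator factor (u + 4/11)^3: pole of order 3 at -4/11, modulus 4/11.
Branch term (-5/7)*log(1 - u/(-5/9)): its argument vanishes at u = -5/9, a logarithmic branch point, modulus 5/9.
The radius of convergence is the smallest modulus among the singular points: 4/11.

The radius of convergence is 4/11.


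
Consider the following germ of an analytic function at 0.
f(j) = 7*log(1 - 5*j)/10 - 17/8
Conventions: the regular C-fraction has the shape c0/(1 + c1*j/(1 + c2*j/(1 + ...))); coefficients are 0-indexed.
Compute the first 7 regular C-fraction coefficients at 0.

The regular C-fraction coefficients are [-17/8, -28/17, -29/34, -425/174, -5/87, -29, 53/2].

Taylor coefficients (expand at 0): a_0 = -17/8, a_1 = -7/2, a_2 = -35/4, a_3 = -175/6, a_4 = -875/8, a_5 = -875/2, a_6 = -21875/12.
c0 = a_0 = -17/8. Peel one level at a time: if S = 1 + c*j/S' with S'(0) = 1, then c is the j-coefficient of S and S' = c*j/(S - 1).
S_1 = c0/f = 1 + (-28/17)*j + (-406/289)*j^2 + ...; c1 = -28/17.
S_2 = c1*j/(S_1 - 1) = 1 + (-29/34)*j + (-25/12)*j^2 + ...; c2 = -29/34.
S_3 = c2*j/(S_2 - 1) = 1 + (-425/174)*j + (-2125/15138)*j^2 + ...; c3 = -425/174.
S_4 = c3*j/(S_3 - 1) = 1 + (-5/87)*j + (-5/3)*j^2 + ...; c4 = -5/87.
S_5 = c4*j/(S_4 - 1) = 1 + (-29)*j + (1537/2)*j^2 + ...; c5 = -29.
S_6 = c5*j/(S_5 - 1) = 1 + (53/2)*j + ...; c6 = 53/2.


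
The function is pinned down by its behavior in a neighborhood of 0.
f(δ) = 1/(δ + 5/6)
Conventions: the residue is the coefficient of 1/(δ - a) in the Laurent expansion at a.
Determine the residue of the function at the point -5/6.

The residue is 1.

At the order-1 pole -5/6 set g(δ) = (δ - (-5/6))*f(δ) = 1.
Simple pole: residue = g(a) at a = -5/6, which is 1.


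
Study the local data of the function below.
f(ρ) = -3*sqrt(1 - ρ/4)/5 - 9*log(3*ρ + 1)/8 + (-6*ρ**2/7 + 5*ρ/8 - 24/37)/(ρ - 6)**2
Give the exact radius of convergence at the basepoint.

The radius of convergence is 1/3.

Denominator factor (ρ - 6)^2: pole of order 2 at 6, modulus 6.
Branch term (-9/8)*log(1 - ρ/(-1/3)): its argument vanishes at ρ = -1/3, a logarithmic branch point, modulus 1/3.
Branch term (-3/5)*sqrt(1 - ρ/(4)): its argument vanishes at ρ = 4, a square-root branch point, modulus 4.
The radius of convergence is the smallest modulus among the singular points: 1/3.


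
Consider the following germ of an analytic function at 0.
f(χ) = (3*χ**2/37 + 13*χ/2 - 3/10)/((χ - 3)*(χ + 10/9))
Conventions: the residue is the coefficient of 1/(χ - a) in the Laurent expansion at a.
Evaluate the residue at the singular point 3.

The residue is 33183/6845.

At the order-1 pole 3 set g(χ) = (χ - (3))*f(χ) = (3*χ**2/37 + 13*χ/2 - 3/10)/(χ + 10/9).
Simple pole: residue = g(a) at a = 3, which is 33183/6845.


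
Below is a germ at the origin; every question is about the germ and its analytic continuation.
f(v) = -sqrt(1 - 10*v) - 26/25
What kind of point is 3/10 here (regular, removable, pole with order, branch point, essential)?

The point is a regular point.

There is no denominator, hence no pole anywhere.
Branch term sqrt(1 - v/(1/10)): argument at 3/10 is -2, nonzero, so 3/10 is not its branch point (a point on a principal cut is still regular for the continued germ).
So the germ continues analytically to 3/10.


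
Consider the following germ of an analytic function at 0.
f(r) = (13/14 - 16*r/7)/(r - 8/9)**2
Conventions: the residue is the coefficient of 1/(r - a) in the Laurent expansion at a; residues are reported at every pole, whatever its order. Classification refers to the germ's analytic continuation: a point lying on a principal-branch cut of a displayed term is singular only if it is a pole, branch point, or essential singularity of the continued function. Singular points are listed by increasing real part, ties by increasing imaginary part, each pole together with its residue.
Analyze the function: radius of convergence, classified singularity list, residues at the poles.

Radius of convergence at 0: 8/9.
At 8/9: a pole of order 2; residue -16/7.

Denominator factor (r - 8/9)^2: pole of order 2 at 8/9, modulus 8/9.
The radius of convergence is the smallest modulus among the singular points: 8/9.
At the order-2 pole 8/9 set g(r) = (r - (8/9))^2*f(r) = 13/14 - 16*r/7.
Order-2 pole: residue = g'(a); g'(8/9) = -16/7, so the residue is -16/7.


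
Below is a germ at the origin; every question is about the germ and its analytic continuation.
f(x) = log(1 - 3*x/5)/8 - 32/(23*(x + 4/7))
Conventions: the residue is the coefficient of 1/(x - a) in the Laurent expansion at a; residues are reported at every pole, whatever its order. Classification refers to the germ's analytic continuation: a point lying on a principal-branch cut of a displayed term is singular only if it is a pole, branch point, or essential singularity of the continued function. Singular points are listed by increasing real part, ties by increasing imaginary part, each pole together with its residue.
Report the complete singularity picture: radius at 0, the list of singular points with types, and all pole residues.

Radius of convergence at 0: 4/7.
At -4/7: a pole of order 1; residue -32/23.
At 5/3: a logarithmic branch point.

Denominator factor (x + 4/7): pole of order 1 at -4/7, modulus 4/7.
Branch term (1/8)*log(1 - x/(5/3)): its argument vanishes at x = 5/3, a logarithmic branch point, modulus 5/3.
The radius of convergence is the smallest modulus among the singular points: 4/7.
The branch term is analytic at -4/7 and contributes nothing to the residue; only the rational part matters.
At the order-1 pole -4/7 set g(x) = (x - (-4/7))*(rational part) = -32/23.
Simple pole: residue = g(a) at a = -4/7, which is -32/23.
List the singular points by increasing real part (a conjugate pair: the negative imaginary part first).


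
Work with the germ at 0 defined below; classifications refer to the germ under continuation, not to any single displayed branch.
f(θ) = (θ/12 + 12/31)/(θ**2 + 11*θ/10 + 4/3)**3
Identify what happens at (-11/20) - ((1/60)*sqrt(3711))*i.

The point is a pole of order 3.

The denominator factor θ**2 + 11*θ/10 + 4/3 vanishes at (-11/20) - ((1/60)*sqrt(3711))*i and appears to the power 3; the numerator there equals (2539/7440) - ((1/720)*sqrt(3711))*i, nonzero, and no other factor vanishes.
Hence a pole whose order is the multiplicity, 3.


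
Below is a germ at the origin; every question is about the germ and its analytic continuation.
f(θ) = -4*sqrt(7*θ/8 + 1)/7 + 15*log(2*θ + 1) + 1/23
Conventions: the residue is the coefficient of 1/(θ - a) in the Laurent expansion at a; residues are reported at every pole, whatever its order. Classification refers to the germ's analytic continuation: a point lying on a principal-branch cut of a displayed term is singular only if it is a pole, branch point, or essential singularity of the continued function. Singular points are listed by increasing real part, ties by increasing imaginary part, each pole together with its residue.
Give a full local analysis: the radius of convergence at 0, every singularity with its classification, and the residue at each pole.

Radius of convergence at 0: 1/2.
At -8/7: an algebraic (square-root) branch point.
At -1/2: a logarithmic branch point.

Branch term (-4/7)*sqrt(1 - θ/(-8/7)): its argument vanishes at θ = -8/7, a square-root branch point, modulus 8/7.
Branch term (15)*log(1 - θ/(-1/2)): its argument vanishes at θ = -1/2, a logarithmic branch point, modulus 1/2.
The radius of convergence is the smallest modulus among the singular points: 1/2.
List the singular points by increasing real part (a conjugate pair: the negative imaginary part first).


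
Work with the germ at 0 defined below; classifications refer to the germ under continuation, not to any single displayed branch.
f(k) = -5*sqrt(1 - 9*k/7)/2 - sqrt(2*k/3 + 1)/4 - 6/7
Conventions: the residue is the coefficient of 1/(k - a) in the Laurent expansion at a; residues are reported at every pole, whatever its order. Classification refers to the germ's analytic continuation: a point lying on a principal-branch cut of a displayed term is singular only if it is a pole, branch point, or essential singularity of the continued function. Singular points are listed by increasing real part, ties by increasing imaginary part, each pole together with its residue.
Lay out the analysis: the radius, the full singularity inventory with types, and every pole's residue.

Branch term (-5/2)*sqrt(1 - k/(7/9)): its argument vanishes at k = 7/9, a square-root branch point, modulus 7/9.
Branch term (-1/4)*sqrt(1 - k/(-3/2)): its argument vanishes at k = -3/2, a square-root branch point, modulus 3/2.
The radius of convergence is the smallest modulus among the singular points: 7/9.
List the singular points by increasing real part (a conjugate pair: the negative imaginary part first).

Radius of convergence at 0: 7/9.
At -3/2: an algebraic (square-root) branch point.
At 7/9: an algebraic (square-root) branch point.


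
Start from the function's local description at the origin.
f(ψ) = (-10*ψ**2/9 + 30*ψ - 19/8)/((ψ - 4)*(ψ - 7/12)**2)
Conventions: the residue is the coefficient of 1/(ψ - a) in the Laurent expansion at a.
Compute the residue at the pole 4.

At the order-1 pole 4 set g(ψ) = (ψ - (4))*f(ψ) = (-10*ψ**2/9 + 30*ψ - 19/8)/(ψ - 7/12)**2.
Simple pole: residue = g(a) at a = 4, which is 14378/1681.

The residue is 14378/1681.


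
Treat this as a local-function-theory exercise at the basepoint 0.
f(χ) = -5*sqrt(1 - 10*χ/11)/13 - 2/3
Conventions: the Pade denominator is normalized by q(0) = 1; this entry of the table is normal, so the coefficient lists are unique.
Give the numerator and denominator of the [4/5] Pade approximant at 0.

Taylor coefficients needed (expand at 0): a_0 = -41/39, a_1 = 25/143, a_2 = 125/3146, a_3 = 625/34606, a_4 = 15625/1522664, a_5 = 109375/16749304, a_6 = 1640625/368484688, a_7 = 1171875/368484688, a_8 = 5859375/2494357888, a_9 = 48828125/27437936768.
Write the denominator as Q(χ) = 1 + q1*χ + q2*χ^2 + q3*χ^3 + q4*χ^4 + q5*χ^5. Requiring Q*f - P = O(χ^10) with deg P <= 4 kills the coefficients of χ^5..χ^9 in Q*f:
  χ^5: a_5 + q1*a_4 + q2*a_3 + q3*a_2 + q4*a_1 + q5*a_0 = 0, i.e. 109375/16749304 + (15625/1522664)*q1 + (625/34606)*q2 + (125/3146)*q3 + (25/143)*q4 + (-41/39)*q5 = 0.
  χ^6: a_6 + q1*a_5 + q2*a_4 + q3*a_3 + q4*a_2 + q5*a_1 = 0, i.e. 1640625/368484688 + (109375/16749304)*q1 + (15625/1522664)*q2 + (625/34606)*q3 + (125/3146)*q4 + (25/143)*q5 = 0.
  χ^7: a_7 + q1*a_6 + q2*a_5 + q3*a_4 + q4*a_3 + q5*a_2 = 0, i.e. 1171875/368484688 + (1640625/368484688)*q1 + (109375/16749304)*q2 + (15625/1522664)*q3 + (625/34606)*q4 + (125/3146)*q5 = 0.
  χ^8: a_8 + q1*a_7 + q2*a_6 + q3*a_5 + q4*a_4 + q5*a_3 = 0, i.e. 5859375/2494357888 + (1171875/368484688)*q1 + (1640625/368484688)*q2 + (109375/16749304)*q3 + (15625/1522664)*q4 + (625/34606)*q5 = 0.
  χ^9: a_9 + q1*a_8 + q2*a_7 + q3*a_6 + q4*a_5 + q5*a_4 = 0, i.e. 48828125/27437936768 + (5859375/2494357888)*q1 + (1171875/368484688)*q2 + (1640625/368484688)*q3 + (109375/16749304)*q4 + (15625/1522664)*q5 = 0.
Solving this linear system: q1 = -3145/1771, q2 = 11325/11132, q3 = -173125/857164, q4 = 315625/37715216, q5 = 46875/414867376.
The numerator is Q*f truncated at degree 4: P0 = a_0 = -41/39; P1 = a_1 + q1*a_0 = 12820/6279; P2 = a_2 + q1*a_1 + q2*a_0 = -123425/92092; P3 = a_3 + q1*a_2 + q2*a_1 + q3*a_0 = 513125/1519518; P4 = a_4 + q1*a_3 + q2*a_2 + q3*a_1 + q4*a_0 = -3409375/133717584.

The Pade approximant has numerator coefficients [-41/39, 12820/6279, -123425/92092, 513125/1519518, -3409375/133717584]; denominator coefficients [1, -3145/1771, 11325/11132, -173125/857164, 315625/37715216, 46875/414867376].


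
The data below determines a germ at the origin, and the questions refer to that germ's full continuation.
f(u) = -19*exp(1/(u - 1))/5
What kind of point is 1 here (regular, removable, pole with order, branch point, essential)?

The exponent 1/(u - (1)) has a pole at 1, so exp(1/(u - (1))) takes every nonzero value near it: an essential singularity (not a pole of any order).

The point is an essential singularity.


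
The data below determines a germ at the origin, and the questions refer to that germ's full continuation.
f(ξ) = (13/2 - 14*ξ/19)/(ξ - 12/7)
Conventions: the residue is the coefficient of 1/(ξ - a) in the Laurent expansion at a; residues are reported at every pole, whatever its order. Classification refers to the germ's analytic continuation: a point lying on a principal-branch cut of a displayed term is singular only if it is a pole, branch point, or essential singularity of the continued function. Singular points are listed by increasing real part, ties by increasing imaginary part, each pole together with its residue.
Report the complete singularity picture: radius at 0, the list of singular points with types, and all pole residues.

Radius of convergence at 0: 12/7.
At 12/7: a pole of order 1; residue 199/38.

Denominator factor (ξ - 12/7): pole of order 1 at 12/7, modulus 12/7.
The radius of convergence is the smallest modulus among the singular points: 12/7.
At the order-1 pole 12/7 set g(ξ) = (ξ - (12/7))*f(ξ) = 13/2 - 14*ξ/19.
Simple pole: residue = g(a) at a = 12/7, which is 199/38.


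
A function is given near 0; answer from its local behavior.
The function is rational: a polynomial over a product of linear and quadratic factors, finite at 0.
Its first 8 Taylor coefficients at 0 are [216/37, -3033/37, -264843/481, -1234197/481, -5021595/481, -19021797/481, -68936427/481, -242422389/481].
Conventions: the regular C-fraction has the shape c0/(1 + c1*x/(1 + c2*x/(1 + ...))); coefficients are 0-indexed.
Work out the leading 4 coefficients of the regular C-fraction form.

The regular C-fraction coefficients are [216/37, 337/24, -2182645/105144, 6364047744/9562167745].

Taylor coefficients (read off): a_0 = 216/37, a_1 = -3033/37, a_2 = -264843/481, a_3 = -1234197/481.
c0 = a_0 = 216/37. Peel one level at a time: if S = 1 + c*x/S' with S'(0) = 1, then c is the x-coefficient of S and S' = c*x/(S - 1).
S_1 = c0/f = 1 + (337/24)*x + (2182645/7488)*x^2 + ...; c1 = 337/24.
S_2 = c1*x/(S_1 - 1) = 1 + (-2182645/105144)*x + (265168656/19193161)*x^2 + ...; c2 = -2182645/105144.
S_3 = c2*x/(S_2 - 1) = 1 + (6364047744/9562167745)*x + ...; c3 = 6364047744/9562167745.


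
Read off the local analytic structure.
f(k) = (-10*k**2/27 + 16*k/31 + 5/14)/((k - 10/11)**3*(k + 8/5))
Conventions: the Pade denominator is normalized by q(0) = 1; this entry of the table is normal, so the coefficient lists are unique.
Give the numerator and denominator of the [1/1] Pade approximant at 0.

Taylor coefficients needed (expand at 0): a_0 = -1331/4480, a_1 = -6800079/5555200, a_2 = -3000581111/1199923200.
Write the denominator as Q(k) = 1 + q1*k. Requiring Q*f - P = O(k^3) with deg P <= 1 kills the coefficients of k^2..k^2 in Q*f:
  k^2: a_2 + q1*a_1 = 0, i.e. -3000581111/1199923200 + (-6800079/5555200)*q1 = 0.
Solving this linear system: q1 = -2254381/1103544.
The numerator is Q*f truncated at degree 1: P0 = a_0 = -1331/4480; P1 = a_1 + q1*a_0 = -118233306323/191575238400.

The Pade approximant has numerator coefficients [-1331/4480, -118233306323/191575238400]; denominator coefficients [1, -2254381/1103544].


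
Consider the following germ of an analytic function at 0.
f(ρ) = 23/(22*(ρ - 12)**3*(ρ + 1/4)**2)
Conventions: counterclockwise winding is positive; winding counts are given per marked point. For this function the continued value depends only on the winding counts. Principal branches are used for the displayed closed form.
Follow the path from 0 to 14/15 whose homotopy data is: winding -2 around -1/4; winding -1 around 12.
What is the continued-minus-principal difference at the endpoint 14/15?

Continued minus principal equals 0.

The function is rational, hence single-valued: continuing it around any pole returns the same value, so the difference is 0.


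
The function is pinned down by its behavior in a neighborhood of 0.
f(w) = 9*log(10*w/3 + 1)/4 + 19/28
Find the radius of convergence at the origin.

Branch term (9/4)*log(1 - w/(-3/10)): its argument vanishes at w = -3/10, a logarithmic branch point, modulus 3/10.
The radius of convergence is the smallest modulus among the singular points: 3/10.

The radius of convergence is 3/10.


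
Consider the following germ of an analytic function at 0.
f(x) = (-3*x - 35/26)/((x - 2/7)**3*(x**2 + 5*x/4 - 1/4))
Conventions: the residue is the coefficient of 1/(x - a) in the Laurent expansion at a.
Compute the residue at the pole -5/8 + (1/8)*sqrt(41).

The residue is 286908181/658489 + (1835568273/26998049)*sqrt(41).

The factor x**2 + 5*x/4 - 1/4 splits as (x - a)(x - a') with a = -5/8 + (1/8)*sqrt(41), a' = -5/8 - (1/8)*sqrt(41). At the order-1 pole a set g(x) = (x - a)*f(x) = [(-3*x - 35/26)/(x - 2/7)**3] / (x - a').
Simple pole: residue = g(a) at a = -5/8 + (1/8)*sqrt(41), which is 286908181/658489 + (1835568273/26998049)*sqrt(41).


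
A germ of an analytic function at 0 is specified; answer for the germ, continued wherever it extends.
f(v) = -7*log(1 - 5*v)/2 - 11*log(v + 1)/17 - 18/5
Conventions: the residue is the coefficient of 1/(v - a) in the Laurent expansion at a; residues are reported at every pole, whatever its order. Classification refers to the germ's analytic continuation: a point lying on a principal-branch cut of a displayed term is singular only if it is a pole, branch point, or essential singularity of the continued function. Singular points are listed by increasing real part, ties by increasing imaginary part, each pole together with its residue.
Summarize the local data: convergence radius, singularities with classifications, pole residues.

Branch term (-7/2)*log(1 - v/(1/5)): its argument vanishes at v = 1/5, a logarithmic branch point, modulus 1/5.
Branch term (-11/17)*log(1 - v/(-1)): its argument vanishes at v = -1, a logarithmic branch point, modulus 1.
The radius of convergence is the smallest modulus among the singular points: 1/5.
List the singular points by increasing real part (a conjugate pair: the negative imaginary part first).

Radius of convergence at 0: 1/5.
At -1: a logarithmic branch point.
At 1/5: a logarithmic branch point.


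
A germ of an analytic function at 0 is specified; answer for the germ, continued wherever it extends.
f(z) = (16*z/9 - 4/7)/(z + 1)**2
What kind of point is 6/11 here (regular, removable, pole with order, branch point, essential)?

The point is a regular point.

Denominator factors: z + 1 = 17/11 at z = 6/11 — none vanishes.
So the germ continues analytically to 6/11.


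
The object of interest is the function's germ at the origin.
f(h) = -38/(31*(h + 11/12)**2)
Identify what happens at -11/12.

The point is a pole of order 2.

The denominator factor h + 11/12 vanishes at -11/12 and appears to the power 2; the numerator there equals -38/31, nonzero, and no other factor vanishes.
Hence a pole whose order is the multiplicity, 2.


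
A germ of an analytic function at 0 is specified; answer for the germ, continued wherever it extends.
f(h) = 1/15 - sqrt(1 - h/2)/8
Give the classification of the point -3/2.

There is no denominator, hence no pole anywhere.
Branch term sqrt(1 - h/(2)): argument at -3/2 is 7/4, nonzero, so -3/2 is not its branch point (a point on a principal cut is still regular for the continued germ).
So the germ continues analytically to -3/2.

The point is a regular point.


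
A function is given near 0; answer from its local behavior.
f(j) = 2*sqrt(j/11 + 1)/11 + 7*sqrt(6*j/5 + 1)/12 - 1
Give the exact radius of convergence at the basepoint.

The radius of convergence is 5/6.

Branch term (7/12)*sqrt(1 - j/(-5/6)): its argument vanishes at j = -5/6, a square-root branch point, modulus 5/6.
Branch term (2/11)*sqrt(1 - j/(-11)): its argument vanishes at j = -11, a square-root branch point, modulus 11.
The radius of convergence is the smallest modulus among the singular points: 5/6.


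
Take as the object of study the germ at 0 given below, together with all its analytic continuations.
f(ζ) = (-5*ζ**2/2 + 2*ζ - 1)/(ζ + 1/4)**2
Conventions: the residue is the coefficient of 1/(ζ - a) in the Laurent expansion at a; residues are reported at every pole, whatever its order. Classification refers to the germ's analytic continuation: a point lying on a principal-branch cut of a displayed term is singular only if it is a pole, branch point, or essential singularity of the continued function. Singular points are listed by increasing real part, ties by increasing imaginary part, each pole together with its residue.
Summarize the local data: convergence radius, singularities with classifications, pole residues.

Denominator factor (ζ + 1/4)^2: pole of order 2 at -1/4, modulus 1/4.
The radius of convergence is the smallest modulus among the singular points: 1/4.
At the order-2 pole -1/4 set g(ζ) = (ζ - (-1/4))^2*f(ζ) = -5*ζ**2/2 + 2*ζ - 1.
Order-2 pole: residue = g'(a); g'(-1/4) = 13/4, so the residue is 13/4.

Radius of convergence at 0: 1/4.
At -1/4: a pole of order 2; residue 13/4.


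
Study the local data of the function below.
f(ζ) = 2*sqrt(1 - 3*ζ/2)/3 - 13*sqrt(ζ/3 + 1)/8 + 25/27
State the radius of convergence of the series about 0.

The radius of convergence is 2/3.

Branch term (2/3)*sqrt(1 - ζ/(2/3)): its argument vanishes at ζ = 2/3, a square-root branch point, modulus 2/3.
Branch term (-13/8)*sqrt(1 - ζ/(-3)): its argument vanishes at ζ = -3, a square-root branch point, modulus 3.
The radius of convergence is the smallest modulus among the singular points: 2/3.


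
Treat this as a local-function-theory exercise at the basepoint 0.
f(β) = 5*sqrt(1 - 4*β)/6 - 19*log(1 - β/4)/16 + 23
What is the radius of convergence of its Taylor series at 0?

Branch term (-19/16)*log(1 - β/(4)): its argument vanishes at β = 4, a logarithmic branch point, modulus 4.
Branch term (5/6)*sqrt(1 - β/(1/4)): its argument vanishes at β = 1/4, a square-root branch point, modulus 1/4.
The radius of convergence is the smallest modulus among the singular points: 1/4.

The radius of convergence is 1/4.
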